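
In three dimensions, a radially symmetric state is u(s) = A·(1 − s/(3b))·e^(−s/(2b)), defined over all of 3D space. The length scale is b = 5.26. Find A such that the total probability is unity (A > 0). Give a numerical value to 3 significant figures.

A ≈ 0.0286

The normalization condition is ∫|u|² 4πs² ds = 1 from 0 to ∞.
The integral (without the A² prefactor) comes out to 8·π·b^3/3.
So A² = (8·π·b^3/3)^(−1).
Plugging in b = 5.26 yields A = 0.02864.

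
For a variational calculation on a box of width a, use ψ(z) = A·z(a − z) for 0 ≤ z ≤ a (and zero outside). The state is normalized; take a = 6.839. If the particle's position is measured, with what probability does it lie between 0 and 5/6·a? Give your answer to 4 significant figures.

P ≈ 0.9645

|ψ|² is the probability density, so P = ∫_{0}^{5/6·a} |ψ|² dz.
The normalization integral ∫|ψ|²dz over the whole domain equals a^5/30·A², and A² cancels in the ratio.
Substituting u = z/a, A² and the length scale cancel in the ratio: P = ∫_{0}^{5/6} u^2·(1 - u)^2 du / ∫_{0}^{1} u^2·(1 - u)^2 du.
An antiderivative of u^2·(1 - u)^2 is u^3·(6·u^2 - 15·u + 10)/30; evaluating from 0 to 5/6 gives 125/3888, while the full integral is 1/30.
This works out to P = 625/648.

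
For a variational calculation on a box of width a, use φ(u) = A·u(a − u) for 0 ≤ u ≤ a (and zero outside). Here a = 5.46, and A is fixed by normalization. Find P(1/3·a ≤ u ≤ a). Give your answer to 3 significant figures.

|φ|² is the probability density, so P = ∫_{1/3·a}^{a} |φ|² du.
With A² fixed by ∫|φ|² = 1, i.e. A² = (a^5/30)^(−1), substitute and integrate.
Substituting t = u/a, A² and the length scale cancel in the ratio: P = ∫_{1/3}^{1} t^2·(1 - t)^2 dt / ∫_{0}^{1} t^2·(1 - t)^2 dt.
Using ∫ t^2·(1 - t)^2 dt = t^3·(6·t^2 - 15·t + 10)/30, the numerator is 32/1215 and the denominator is 1/30.
Taking the ratio, P = 64/81.

P ≈ 0.790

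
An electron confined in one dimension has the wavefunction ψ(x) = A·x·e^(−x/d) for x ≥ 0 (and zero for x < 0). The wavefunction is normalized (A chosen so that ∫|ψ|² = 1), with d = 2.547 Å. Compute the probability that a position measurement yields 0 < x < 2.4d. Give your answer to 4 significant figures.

P ≈ 0.8575

The probability is P = ∫ |ψ|² dx over [0, 2.4d].
Since A² = 1/(d^3/4), this is the region integral divided by the full normalization integral.
In terms of u = x/d (A² and the length scale cancel between numerator and denominator), P = [∫_{0}^{2.4} u^2·e^(-2·u) du] / [∫_{0}^{∞} u^2·e^(-2·u) du].
An antiderivative of u^2·e^(-2·u) is -(2·u^2 + 2·u + 1)·e^(-2·u)/4; evaluating from 0 to 2.4 gives 1/4 - 433·e^(-24/5)/100, while the full integral is 1/4.
Evaluating gives P = 0.85746.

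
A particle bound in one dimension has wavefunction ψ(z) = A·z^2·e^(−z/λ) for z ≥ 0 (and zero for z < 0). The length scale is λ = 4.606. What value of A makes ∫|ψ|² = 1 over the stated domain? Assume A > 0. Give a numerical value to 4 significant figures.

A ≈ 0.02536

Require ∫ |ψ|² dz = 1 over the whole domain.
Carrying out the integral gives A² · 3·λ^5/4.
Hence A² = 1/[3·λ^5/4].
With λ = 4.606: A² = 0.00064316 and A = 0.025361.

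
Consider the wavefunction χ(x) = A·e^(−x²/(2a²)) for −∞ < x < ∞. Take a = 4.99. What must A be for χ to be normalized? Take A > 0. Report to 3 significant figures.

Normalization requires ∫|χ|² dx = 1, integrated from −∞ to ∞.
Using the Gaussian integral ∫_{−∞}^{∞} e^(−αx²) dx = √(π/α), ∫|χ|² dx = A²·(√(π)·a).
With a = 4.99: A² = 0.1131 and A = 0.3362.

A ≈ 0.336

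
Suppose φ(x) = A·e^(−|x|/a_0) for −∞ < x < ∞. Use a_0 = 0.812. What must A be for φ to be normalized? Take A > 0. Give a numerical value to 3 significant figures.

A ≈ 1.11

Require ∫ |φ|² dx = 1 over the whole domain.
With ∫₀^∞ x^0 e^(−αx) dx = 0!/α^1, ∫|φ|² dx = A²·(a_0).
With a_0 = 0.812: A² = 1.232 and A = 1.110.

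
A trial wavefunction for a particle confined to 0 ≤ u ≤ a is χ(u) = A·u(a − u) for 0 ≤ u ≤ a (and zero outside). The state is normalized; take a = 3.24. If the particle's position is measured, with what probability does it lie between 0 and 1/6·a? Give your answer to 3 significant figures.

P ≈ 0.0355

P = ∫_{0}^{1/6·a} |χ(u)|² du.
Since A² = 1/(a^5/30), this is the region integral divided by the full normalization integral.
Let t = u/a; then A² and the length scale cancel, so P = ∫_{0}^{1/6} t^2·(1 - t)^2 dt ÷ ∫_{0}^{1} t^2·(1 - t)^2 dt.
With ∫ t^2·(1 - t)^2 dt = t^3·(6·t^2 - 15·t + 10)/30 + C, the region integral is ≈ 0.0011831 and the full one is 1/30.
This works out to P = 23/648.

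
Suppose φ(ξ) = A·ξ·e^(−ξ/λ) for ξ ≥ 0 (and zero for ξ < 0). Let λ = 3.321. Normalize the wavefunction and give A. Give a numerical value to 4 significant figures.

The normalization condition is ∫|φ|² dξ = 1 from 0 to ∞.
Carrying out the integral gives A² · λ^3/4.
Substituting λ = 3.321 gives A² = 0.10921, so A = 0.33047.

A ≈ 0.3305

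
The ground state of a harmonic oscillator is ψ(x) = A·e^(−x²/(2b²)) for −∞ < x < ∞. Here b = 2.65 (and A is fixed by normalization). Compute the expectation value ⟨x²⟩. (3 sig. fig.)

⟨x^2⟩ ≈ 3.51

By definition ⟨x²⟩ = ∫ x^2 |ψ(x)|² dx.
Differentiating ∫e^(−αx²) dx = √(π/α) under α to get the higher moments, since the A² factors cancel between numerator and denominator, ⟨x²⟩ = b^2/2.
Putting b = 2.65 gives 3.511.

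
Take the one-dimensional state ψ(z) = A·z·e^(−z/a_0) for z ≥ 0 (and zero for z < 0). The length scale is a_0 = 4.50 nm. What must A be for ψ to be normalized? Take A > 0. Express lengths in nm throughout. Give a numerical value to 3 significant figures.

A ≈ 0.210 nm^(-3/2)

We need A² ∫|f|² dz = 1, taking the integral from 0 to ∞.
With ∫₀^∞ z^2 e^(−αz) dz = 2!/α^3, ∫|ψ|² dz = A²·(a_0^3/4).
So A² = (a_0^3/4)^(−1).
Plugging in a_0 = 4.50 yields A = 0.2095.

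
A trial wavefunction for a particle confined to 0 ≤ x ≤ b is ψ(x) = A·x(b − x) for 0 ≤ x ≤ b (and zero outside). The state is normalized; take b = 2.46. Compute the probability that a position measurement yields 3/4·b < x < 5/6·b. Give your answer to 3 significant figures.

P ≈ 0.0680

|ψ|² is the probability density, so P = ∫_{3/4·b}^{5/6·b} |ψ|² dx.
Since A² = 1/(b^5/30), this is the region integral divided by the full normalization integral.
Let u = x/b; then A² and the length scale cancel, so P = ∫_{3/4}^{5/6} u^2·(1 - u)^2 du ÷ ∫_{0}^{1} u^2·(1 - u)^2 du.
An antiderivative of u^2·(1 - u)^2 is u^3·(6·u^2 - 15·u + 10)/30; evaluating from 3/4 to 5/6 gives ≈ 0.0022674, while the full integral is 1/30.
Taking the ratio, P = 0.06802.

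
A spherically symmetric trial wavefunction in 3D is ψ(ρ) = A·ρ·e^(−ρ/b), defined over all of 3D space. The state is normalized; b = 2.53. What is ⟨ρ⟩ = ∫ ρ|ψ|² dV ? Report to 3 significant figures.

⟨ρ⟩ ≈ 6.33

⟨ρ⟩ = ∫ ρ |ψ|² 4πρ² dρ over the full domain.
Since the A² factors cancel between numerator and denominator, ⟨ρ⟩ = 5·b/2.
Putting b = 2.53 gives 6.325.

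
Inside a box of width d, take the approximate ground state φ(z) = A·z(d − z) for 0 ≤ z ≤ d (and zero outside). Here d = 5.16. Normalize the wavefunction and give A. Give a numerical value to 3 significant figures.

A ≈ 0.0906

Normalization requires ∫|φ|² dz = 1, integrated from 0 to d.
With φ = A·z(d − z), the integral evaluates to A²·[d^5/30].
Hence A² = 1/[d^5/30].
With d = 5.16: A² = 0.008201 and A = 0.09056.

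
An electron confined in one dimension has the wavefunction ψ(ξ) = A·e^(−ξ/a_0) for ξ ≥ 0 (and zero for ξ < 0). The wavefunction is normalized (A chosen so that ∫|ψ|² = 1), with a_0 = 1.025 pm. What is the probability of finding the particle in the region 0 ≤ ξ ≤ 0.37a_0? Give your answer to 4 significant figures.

P ≈ 0.5229

The probability is P = ∫ |ψ|² dξ over [0, 0.37a_0].
The normalization integral ∫|ψ|²dξ over the whole domain equals a_0/2·A², and A² cancels in the ratio.
Let u = ξ/a_0; then A² and the length scale cancel, so P = ∫_{0}^{0.37} e^(-2·u) du ÷ ∫_{0}^{∞} e^(-2·u) du.
With ∫ e^(-2·u) du = -e^(-2·u)/2 + C, the region integral is 1/2 - e^(-37/50)/2 and the full one is 1/2.
This works out to P = 0.52289.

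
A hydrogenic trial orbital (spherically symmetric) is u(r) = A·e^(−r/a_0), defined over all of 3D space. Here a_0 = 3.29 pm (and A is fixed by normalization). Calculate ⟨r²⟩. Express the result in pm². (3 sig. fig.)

The expectation value is the |u|²-weighted average of r^2: ∫ r^2|u|² 4πr² dr.
Recall ∫₀^∞ r^m e^(−r/β) dr = m!·β^(m+1), the ratio of the moment integral to the normalization integral gives ⟨r²⟩ = 3·a_0^2.
With a_0 = 3.29, ⟨r^2⟩ = 32.47.

⟨r^2⟩ ≈ 32.5 pm^2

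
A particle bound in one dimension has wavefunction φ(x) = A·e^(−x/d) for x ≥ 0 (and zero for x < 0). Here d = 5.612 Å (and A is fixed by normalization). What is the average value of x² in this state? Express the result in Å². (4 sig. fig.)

The expectation value is the |φ|²-weighted average of x^2: ∫ x^2|φ|² dx.
The ratio of the moment integral to the normalization integral gives ⟨x²⟩ = d^2/2.
Putting d = 5.612 gives 15.747.

⟨x^2⟩ ≈ 15.75 Å^2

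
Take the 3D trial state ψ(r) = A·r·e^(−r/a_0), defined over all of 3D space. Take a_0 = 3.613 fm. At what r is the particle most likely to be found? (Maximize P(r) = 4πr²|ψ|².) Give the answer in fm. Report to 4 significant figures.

r ≈ 7.226 fm

The maximum of P(r) = 4πr²|ψ|² occurs where its derivative vanishes.
Solving yields r = 2·a_0.
With a_0 = 3.613, the most probable radial distance is 7.2260 fm.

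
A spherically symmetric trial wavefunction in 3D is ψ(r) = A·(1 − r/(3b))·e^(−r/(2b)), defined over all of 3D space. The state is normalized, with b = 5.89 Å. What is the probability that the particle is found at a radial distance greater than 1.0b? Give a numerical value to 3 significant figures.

With dV = 4πr²dr, the probability is ∫|ψ|² dV over r > 1.0b.
Normalization gives A² = 1/(8·π·b^3/3).
Let u = r/b; then A², 4π and the length scale all cancel, so P = ∫_{1.0}^{∞} u^2·(1 - u/3)^2·e^(-u) du ÷ ∫_{0}^{∞} u^2·(1 - u/3)^2·e^(-u) du.
With ∫ u^2·(1 - u/3)^2·e^(-u) du = (-u^4 + 2·u^3 - 3·u^2 - 6·u - 6)·e^(-u)/9 + C, the region integral is 14·e^(-1)/9 and the full one is 2/3.
This evaluates to P = 0.8584.

P ≈ 0.858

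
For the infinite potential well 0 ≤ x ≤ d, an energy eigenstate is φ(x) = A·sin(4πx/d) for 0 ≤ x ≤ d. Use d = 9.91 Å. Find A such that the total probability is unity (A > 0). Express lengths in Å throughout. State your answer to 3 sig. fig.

A ≈ 0.449 Å^(-1/2)

Require ∫ |φ|² dx = 1 over the whole domain.
Carrying out the integral gives A² · d/2.
With d = 9.91: A² = 0.2018 and A = 0.4492.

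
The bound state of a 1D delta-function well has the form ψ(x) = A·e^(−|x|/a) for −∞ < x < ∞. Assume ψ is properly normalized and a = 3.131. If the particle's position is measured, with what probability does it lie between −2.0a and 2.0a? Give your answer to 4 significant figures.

P ≈ 0.9817

P = ∫_{−2.0a}^{2.0a} |ψ(x)|² dx.
The normalization integral ∫|ψ|²dx over the whole domain equals a·A², and A² cancels in the ratio.
By symmetry take twice the x ≥ 0 contribution in numerator and denominator; the 2's cancel. In terms of u = x/a (A² and the length scale cancel between numerator and denominator), P = [∫_{0}^{2.0} e^(-2·u) du] / [∫_{0}^{∞} e^(-2·u) du].
An antiderivative of e^(-2·u) is -e^(-2·u)/2; evaluating from 0 to 2.0 gives 1/2 - e^(-4)/2, while the full integral is 1/2.
Taking the ratio, P = 0.98168.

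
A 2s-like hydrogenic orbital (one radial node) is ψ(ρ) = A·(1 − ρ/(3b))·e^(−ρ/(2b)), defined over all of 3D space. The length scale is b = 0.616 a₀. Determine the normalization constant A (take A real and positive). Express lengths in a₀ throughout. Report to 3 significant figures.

A ≈ 0.715 a₀^(-3/2)

Require ∫ |ψ|² 4πρ² dρ = 1 over the whole domain.
(Spherical symmetry: dV = 4πρ² dρ.)
With ψ = A·(1 − ρ/(3b))·e^(−ρ/(2b)), the integral evaluates to A²·[8·π·b^3/3].
Hence A² = 1/[8·π·b^3/3].
Substituting b = 0.616 gives A² = 0.5107, so A = 0.7146.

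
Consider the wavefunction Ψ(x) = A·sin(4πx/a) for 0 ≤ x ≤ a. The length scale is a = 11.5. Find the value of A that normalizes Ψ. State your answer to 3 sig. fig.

A ≈ 0.417

The normalization condition is ∫|Ψ|² dx = 1 from 0 to a.
Using sin²θ = (1 − cos 2θ)/2, with Ψ = A·sin(4πx/a), the integral evaluates to A²·[a/2].
With a = 11.5: A² = 0.1739 and A = 0.4170.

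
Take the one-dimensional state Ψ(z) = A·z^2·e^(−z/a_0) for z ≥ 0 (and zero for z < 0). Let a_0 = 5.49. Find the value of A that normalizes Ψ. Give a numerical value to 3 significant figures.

Require ∫ |Ψ|² dz = 1 over the whole domain.
Carrying out the integral gives A² · 3·a_0^5/4.
So A² = (3·a_0^5/4)^(−1).
Substituting a_0 = 5.49 gives A² = 0.0002673, so A = 0.01635.

A ≈ 0.0164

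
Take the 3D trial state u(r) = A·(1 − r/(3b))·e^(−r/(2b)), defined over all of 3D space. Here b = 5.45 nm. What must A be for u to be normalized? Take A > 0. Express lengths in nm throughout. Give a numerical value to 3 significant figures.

Normalization requires ∫|u|² 4πr² dr = 1, integrated from 0 to ∞.
(Spherical symmetry: dV = 4πr² dr.)
With ∫₀^∞ r^4 e^(−αr) dr = 4!/α^5, carrying out the integral gives A² · 8·π·b^3/3.
Hence A² = 1/[8·π·b^3/3].
Substituting b = 5.45 gives A² = 0.0007374, so A = 0.02715.

A ≈ 0.0272 nm^(-3/2)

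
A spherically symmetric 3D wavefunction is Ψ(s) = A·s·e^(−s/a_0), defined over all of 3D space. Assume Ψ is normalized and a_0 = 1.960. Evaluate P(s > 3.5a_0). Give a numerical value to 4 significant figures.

P ≈ 0.1730

P = ∫ |Ψ|² 4πs² ds over s > 3.5a_0.
The full normalization integral is A²·[3·π·a_0^5] = 1, fixing A².
Let u = s/a_0; then A², 4π and the length scale all cancel, so P = ∫_{3.5}^{∞} u^4·e^(-2·u) du ÷ ∫_{0}^{∞} u^4·e^(-2·u) du.
Using ∫ u^4·e^(-2·u) du = -(u^4/2 + u^3 + 3·u^2/2 + 3·u/2 + 3/4)·e^(-2·u), the numerator is 4553·e^(-7)/32 and the denominator is 3/4.
This evaluates to P = 0.17299.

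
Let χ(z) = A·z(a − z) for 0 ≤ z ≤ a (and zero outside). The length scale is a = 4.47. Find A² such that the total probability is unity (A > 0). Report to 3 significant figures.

A^2 ≈ 0.0168

Normalization requires ∫|χ|² dz = 1, integrated from 0 to a.
The integral (without the A² prefactor) comes out to a^5/30.
Hence A² = 1/[a^5/30].
Plugging in a = 4.47 yields A = 0.1297.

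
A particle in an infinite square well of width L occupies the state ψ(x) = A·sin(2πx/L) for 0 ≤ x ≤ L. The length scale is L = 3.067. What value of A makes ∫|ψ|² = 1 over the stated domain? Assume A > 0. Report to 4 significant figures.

A ≈ 0.8075

Normalization requires ∫|ψ|² dx = 1, integrated from 0 to L.
∫|ψ|² dx = A²·(L/2).
So A² = (L/2)^(−1).
Plugging in L = 3.067 yields A = 0.80753.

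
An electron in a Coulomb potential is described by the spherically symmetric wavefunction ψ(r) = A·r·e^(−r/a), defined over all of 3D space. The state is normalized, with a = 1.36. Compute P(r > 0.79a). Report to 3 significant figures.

With dV = 4πr²dr, the probability is ∫|ψ|² dV over r > 0.79a.
A² is fixed by ∫₀^∞ 4πr²|ψ|² dr = 1, i.e. A² = (3·π·a^5)^(−1).
Substituting u = r/a, A², 4π and the length scale all cancel in the ratio: P = ∫_{0.79}^{∞} u^4·e^(-2·u) du / ∫_{0}^{∞} u^4·e^(-2·u) du.
With ∫ u^4·e^(-2·u) du = -(u^4/2 + u^3 + 3·u^2/2 + 3·u/2 + 3/4)·e^(-2·u) + C, the region integral is ≈ 0.73305 and the full one is 3/4.
Taking the ratio yields P = 0.9774.

P ≈ 0.977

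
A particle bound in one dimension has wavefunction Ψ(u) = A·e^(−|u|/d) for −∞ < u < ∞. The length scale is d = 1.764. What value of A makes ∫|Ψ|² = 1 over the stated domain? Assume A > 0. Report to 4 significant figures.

A ≈ 0.7529

Normalization requires ∫|Ψ|² du = 1, integrated from −∞ to ∞.
With ∫₀^∞ u^0 e^(−αu) du = 0!/α^1, carrying out the integral gives A² · d.
Hence A² = 1/[d].
Plugging in d = 1.764 yields A = 0.75292.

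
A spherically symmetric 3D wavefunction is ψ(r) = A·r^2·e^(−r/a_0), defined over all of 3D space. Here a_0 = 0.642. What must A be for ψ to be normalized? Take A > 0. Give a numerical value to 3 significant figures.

A ≈ 0.561

We need A² ∫|f|² 4πr² dr = 1, taking the integral from 0 to ∞.
The angular integral contributes 4π, leaving ∫₀^∞ r²|ψ|² dr.
Recall ∫₀^∞ r^m e^(−r/β) dr = m!·β^(m+1), with ψ = A·r^2·e^(−r/a_0), the integral evaluates to A²·[45·π·a_0^7/2].
Setting this equal to 1 gives A² = 1/(45·π·a_0^7/2).
Plugging in a_0 = 0.642 yields A = 0.5610.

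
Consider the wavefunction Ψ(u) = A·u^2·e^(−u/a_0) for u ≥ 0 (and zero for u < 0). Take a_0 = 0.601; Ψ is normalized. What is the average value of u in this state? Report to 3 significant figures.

By definition ⟨u⟩ = ∫ u |Ψ(u)|² du.
Using ∫₀^∞ uⁿ e^(−αu) du = n!/αⁿ⁺¹, since the A² factors cancel between numerator and denominator, ⟨u⟩ = 5·a_0/2.
Putting a_0 = 0.601 gives 1.503.

⟨u⟩ ≈ 1.50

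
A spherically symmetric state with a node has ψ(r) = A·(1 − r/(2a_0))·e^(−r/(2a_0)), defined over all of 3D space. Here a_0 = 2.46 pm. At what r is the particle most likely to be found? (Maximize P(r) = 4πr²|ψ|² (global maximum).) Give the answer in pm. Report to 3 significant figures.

r ≈ 12.9 pm

Set d/dr [P(r) = 4πr²|ψ|²] = 0 and solve for r > 0.
This gives r = a_0·(√(5) + 3).
With a_0 = 2.46, the most probable radial distance is 12.88 pm.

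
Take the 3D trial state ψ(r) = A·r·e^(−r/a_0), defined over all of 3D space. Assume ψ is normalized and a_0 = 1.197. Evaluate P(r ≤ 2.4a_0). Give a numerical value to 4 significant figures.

P ≈ 0.5237

Integrate the radial probability density 4πr²|ψ|² over r ≤ 2.4a_0.
A² is fixed by ∫₀^∞ 4πr²|ψ|² dr = 1, i.e. A² = (3·π·a_0^5)^(−1).
Substituting u = r/a_0, A², 4π and the length scale all cancel in the ratio: P = ∫_{0}^{2.4} u^4·e^(-2·u) du / ∫_{0}^{∞} u^4·e^(-2·u) du.
With ∫ u^4·e^(-2·u) du = -(u^4/2 + u^3 + 3·u^2/2 + 3·u/2 + 3/4)·e^(-2·u) + C, the region integral is ≈ 0.392806 and the full one is 3/4.
This evaluates to P = 0.52374.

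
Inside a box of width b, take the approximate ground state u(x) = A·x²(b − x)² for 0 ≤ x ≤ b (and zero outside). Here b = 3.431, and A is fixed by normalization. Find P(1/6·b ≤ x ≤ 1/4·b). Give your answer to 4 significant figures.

P = ∫_{1/6·b}^{1/4·b} |u(x)|² dx.
Since A² = 1/(b^9/630), this is the region integral divided by the full normalization integral.
In terms of t = x/b (A² and the length scale cancel between numerator and denominator), P = [∫_{1/6}^{1/4} t^4·(1 - t)^4 dt] / [∫_{0}^{1} t^4·(1 - t)^4 dt].
An antiderivative of t^4·(1 - t)^4 is t^5·(70·t^4 - 315·t^3 + 540·t^2 - 420·t + 126)/630; evaluating from 1/6 to 1/4 gives ≈ 0.0000634559, while the full integral is 1/630.
The result is P = 0.039977.

P ≈ 0.03998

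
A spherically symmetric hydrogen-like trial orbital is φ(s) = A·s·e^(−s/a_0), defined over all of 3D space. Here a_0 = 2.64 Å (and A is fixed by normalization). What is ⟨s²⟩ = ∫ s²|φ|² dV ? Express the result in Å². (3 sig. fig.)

The expectation value is the |φ|²-weighted average of s^2: ∫ s^2|φ|² 4πs² ds.
Recall ∫₀^∞ s^m e^(−s/β) ds = m!·β^(m+1), the ratio of the moment integral to the normalization integral gives ⟨s²⟩ = 15·a_0^2/2.
With a_0 = 2.64, ⟨s^2⟩ = 52.27.

⟨s^2⟩ ≈ 52.3 Å^2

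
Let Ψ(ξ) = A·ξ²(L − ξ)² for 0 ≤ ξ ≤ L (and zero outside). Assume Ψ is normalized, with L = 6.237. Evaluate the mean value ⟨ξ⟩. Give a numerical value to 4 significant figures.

⟨ξ⟩ ≈ 3.119

⟨ξ⟩ = ∫ ξ |Ψ|² dξ over the full domain.
Evaluating both integrals, ⟨ξ⟩ = L/2.
Putting L = 6.237 gives 3.1185.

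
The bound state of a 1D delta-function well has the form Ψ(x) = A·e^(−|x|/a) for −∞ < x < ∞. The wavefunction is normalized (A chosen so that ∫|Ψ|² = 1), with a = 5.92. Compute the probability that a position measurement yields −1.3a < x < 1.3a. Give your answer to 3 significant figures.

P = ∫_{−1.3a}^{1.3a} |Ψ(x)|² dx.
The normalization integral ∫|Ψ|²dx over the whole domain equals a·A², and A² cancels in the ratio.
Both integrals are even about x = 0, so only the x ≥ 0 halves are needed (the factors of 2 cancel). Let u = x/a; then A² and the length scale cancel, so P = ∫_{0}^{1.3} e^(-2·u) du ÷ ∫_{0}^{∞} e^(-2·u) du.
An antiderivative of e^(-2·u) is -e^(-2·u)/2; evaluating from 0 to 1.3 gives 1/2 - e^(-13/5)/2, while the full integral is 1/2.
The result is P = 0.9257.

P ≈ 0.926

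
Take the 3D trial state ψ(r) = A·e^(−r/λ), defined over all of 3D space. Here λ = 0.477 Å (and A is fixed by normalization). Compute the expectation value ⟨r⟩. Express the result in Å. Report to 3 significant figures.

⟨r⟩ ≈ 0.716 Å

The expectation value is the |ψ|²-weighted average of r: ∫ r|ψ|² 4πr² dr.
The ratio of the moment integral to the normalization integral gives ⟨r⟩ = 3·λ/2.
With λ = 0.477, ⟨r⟩ = 0.7155.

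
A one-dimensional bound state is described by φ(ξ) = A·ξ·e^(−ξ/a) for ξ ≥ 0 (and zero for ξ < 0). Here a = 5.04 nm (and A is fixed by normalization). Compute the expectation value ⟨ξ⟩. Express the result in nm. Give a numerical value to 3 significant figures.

⟨ξ⟩ ≈ 7.56 nm

The expectation value is the |φ|²-weighted average of ξ: ∫ ξ|φ|² dξ.
The ratio of the moment integral to the normalization integral gives ⟨ξ⟩ = 3·a/2.
With a = 5.04, ⟨ξ⟩ = 7.560.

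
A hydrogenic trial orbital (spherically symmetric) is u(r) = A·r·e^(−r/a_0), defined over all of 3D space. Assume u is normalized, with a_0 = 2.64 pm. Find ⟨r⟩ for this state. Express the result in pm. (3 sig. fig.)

The expectation value is the |u|²-weighted average of r: ∫ r|u|² 4πr² dr.
Since the A² factors cancel between numerator and denominator, ⟨r⟩ = 5·a_0/2.
Putting a_0 = 2.64 gives 6.600.

⟨r⟩ ≈ 6.60 pm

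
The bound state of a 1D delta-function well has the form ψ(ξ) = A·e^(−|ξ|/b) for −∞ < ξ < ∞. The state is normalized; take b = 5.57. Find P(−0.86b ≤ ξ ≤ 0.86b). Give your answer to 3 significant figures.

P = ∫_{−0.86b}^{0.86b} |ψ(ξ)|² dξ.
With A² fixed by ∫|ψ|² = 1, i.e. A² = (b)^(−1), substitute and integrate.
Both integrals are even about ξ = 0, so only the ξ ≥ 0 halves are needed (the factors of 2 cancel). Let u = ξ/b; then A² and the length scale cancel, so P = ∫_{0}^{0.86} e^(-2·u) du ÷ ∫_{0}^{∞} e^(-2·u) du.
An antiderivative of e^(-2·u) is -e^(-2·u)/2; evaluating from 0 to 0.86 gives 1/2 - e^(-43/25)/2, while the full integral is 1/2.
Evaluating gives P = 0.8209.

P ≈ 0.821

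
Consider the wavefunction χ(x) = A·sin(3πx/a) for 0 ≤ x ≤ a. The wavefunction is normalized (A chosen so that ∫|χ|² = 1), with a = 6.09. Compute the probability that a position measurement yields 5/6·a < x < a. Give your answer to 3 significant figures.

|χ|² is the probability density, so P = ∫_{5/6·a}^{a} |χ|² dx.
With A² fixed by ∫|χ|² = 1, i.e. A² = (a/2)^(−1), substitute and integrate.
In terms of u = x/a (A² and the length scale cancel between numerator and denominator), P = [∫_{5/6}^{1} sin(3·π·u)^2 du] / [∫_{0}^{1} sin(3·π·u)^2 du].
Using ∫ sin(3·π·u)^2 du = u/2 - sin(6·π·u)/(12·π), the numerator is 1/12 and the denominator is 1/2.
Taking the ratio, P = 1/6.

P ≈ 0.167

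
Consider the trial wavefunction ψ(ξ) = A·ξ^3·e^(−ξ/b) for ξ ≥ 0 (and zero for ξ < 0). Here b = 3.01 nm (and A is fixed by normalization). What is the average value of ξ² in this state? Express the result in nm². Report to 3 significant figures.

By definition ⟨ξ²⟩ = ∫ ξ^2 |ψ(ξ)|² dξ.
Evaluating both integrals, ⟨ξ²⟩ = 14·b^2.
Putting b = 3.01 gives 126.8.

⟨ξ^2⟩ ≈ 127 nm^2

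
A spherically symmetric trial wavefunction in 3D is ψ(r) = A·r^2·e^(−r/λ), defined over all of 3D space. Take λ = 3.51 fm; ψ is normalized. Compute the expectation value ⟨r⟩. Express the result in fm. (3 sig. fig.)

⟨r⟩ ≈ 12.3 fm

The expectation value is the |ψ|²-weighted average of r: ∫ r|ψ|² 4πr² dr.
The ratio of the moment integral to the normalization integral gives ⟨r⟩ = 7·λ/2.
With λ = 3.51, ⟨r⟩ = 12.29.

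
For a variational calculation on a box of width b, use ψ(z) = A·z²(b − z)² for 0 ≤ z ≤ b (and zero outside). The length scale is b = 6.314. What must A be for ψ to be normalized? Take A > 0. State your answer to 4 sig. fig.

We need A² ∫|f|² dz = 1, taking the integral from 0 to b.
Carrying out the integral gives A² · b^9/630.
So A² = (b^9/630)^(−1).
Substituting b = 6.314 gives A² = 0.000039500, so A = 0.0062849.

A ≈ 0.006285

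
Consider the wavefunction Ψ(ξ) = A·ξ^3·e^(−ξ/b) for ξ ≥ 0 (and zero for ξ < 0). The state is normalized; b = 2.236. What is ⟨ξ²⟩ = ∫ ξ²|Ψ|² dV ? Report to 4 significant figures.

⟨ξ^2⟩ ≈ 70.00

The expectation value is the |Ψ|²-weighted average of ξ^2: ∫ ξ^2|Ψ|² dξ.
Using ∫₀^∞ ξⁿ e^(−αξ) dξ = n!/αⁿ⁺¹, evaluating both integrals, ⟨ξ²⟩ = 14·b^2.
With b = 2.236, ⟨ξ^2⟩ = 69.996.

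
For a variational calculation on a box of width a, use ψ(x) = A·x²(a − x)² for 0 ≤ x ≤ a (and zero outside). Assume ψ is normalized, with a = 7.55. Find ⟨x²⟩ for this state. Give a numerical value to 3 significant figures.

⟨x²⟩ = ∫ x^2 |ψ|² dx over the full domain.
Evaluating both integrals, ⟨x²⟩ = 3·a^2/11.
With a = 7.55, ⟨x^2⟩ = 15.55.

⟨x^2⟩ ≈ 15.5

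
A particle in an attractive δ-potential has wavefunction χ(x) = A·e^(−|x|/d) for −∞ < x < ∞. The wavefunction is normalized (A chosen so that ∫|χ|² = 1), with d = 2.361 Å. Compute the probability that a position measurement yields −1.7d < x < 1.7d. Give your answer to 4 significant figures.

|χ|² is the probability density, so P = ∫_{−1.7d}^{1.7d} |χ|² dx.
Since A² = 1/(d), this is the region integral divided by the full normalization integral.
By symmetry take twice the x ≥ 0 contribution in numerator and denominator; the 2's cancel. Let u = x/d; then A² and the length scale cancel, so P = ∫_{0}^{1.7} e^(-2·u) du ÷ ∫_{0}^{∞} e^(-2·u) du.
With ∫ e^(-2·u) du = -e^(-2·u)/2 + C, the region integral is 1/2 - e^(-17/5)/2 and the full one is 1/2.
Evaluating gives P = 0.96663.

P ≈ 0.9666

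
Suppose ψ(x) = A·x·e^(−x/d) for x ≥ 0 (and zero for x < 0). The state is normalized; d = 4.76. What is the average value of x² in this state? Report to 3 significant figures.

⟨x^2⟩ ≈ 68.0

⟨x²⟩ = ∫ x^2 |ψ|² dx over the full domain.
The ratio of the moment integral to the normalization integral gives ⟨x²⟩ = 3·d^2.
With d = 4.76, ⟨x^2⟩ = 67.97.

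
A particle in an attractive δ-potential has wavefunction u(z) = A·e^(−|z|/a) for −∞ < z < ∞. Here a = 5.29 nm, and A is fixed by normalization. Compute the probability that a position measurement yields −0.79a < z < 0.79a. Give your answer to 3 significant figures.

The probability is P = ∫ |u|² dz over [−0.79a, 0.79a].
The normalization integral ∫|u|²dz over the whole domain equals a·A², and A² cancels in the ratio.
Both integrals are even about z = 0, so only the z ≥ 0 halves are needed (the factors of 2 cancel). Substituting t = z/a, A² and the length scale cancel in the ratio: P = ∫_{0}^{0.79} e^(-2·t) dt / ∫_{0}^{∞} e^(-2·t) dt.
With ∫ e^(-2·t) dt = -e^(-2·t)/2 + C, the region integral is 1/2 - e^(-79/50)/2 and the full one is 1/2.
Evaluating gives P = 0.7940.

P ≈ 0.794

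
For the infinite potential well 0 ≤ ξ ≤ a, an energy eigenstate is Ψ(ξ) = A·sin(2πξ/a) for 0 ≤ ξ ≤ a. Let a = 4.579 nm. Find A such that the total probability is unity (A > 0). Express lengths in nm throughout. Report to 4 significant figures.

A ≈ 0.6609 nm^(-1/2)

Require ∫ |Ψ|² dξ = 1 over the whole domain.
With ∫₀^a sin²(nπξ/a) dξ = a/2, ∫|Ψ|² dξ = A²·(a/2).
So A² = (a/2)^(−1).
Substituting a = 4.579 gives A² = 0.43678, so A = 0.66089.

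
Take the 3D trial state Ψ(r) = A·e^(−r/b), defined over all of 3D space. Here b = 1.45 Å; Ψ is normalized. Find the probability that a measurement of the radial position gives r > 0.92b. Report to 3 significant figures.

P ≈ 0.720

P = ∫ |Ψ|² 4πr² dr over r > 0.92b.
Normalization gives A² = 1/(π·b^3).
Substituting u = r/b, A², 4π and the length scale all cancel in the ratio: P = ∫_{0.92}^{∞} u^2·e^(-2·u) du / ∫_{0}^{∞} u^2·e^(-2·u) du.
An antiderivative of u^2·e^(-2·u) is -(2·u^2 + 2·u + 1)·e^(-2·u)/4; evaluating from 0.92 to ∞ gives 2833·e^(-46/25)/2500, while the full integral is 1/4.
The region integral divided by the full integral gives P = 0.7199.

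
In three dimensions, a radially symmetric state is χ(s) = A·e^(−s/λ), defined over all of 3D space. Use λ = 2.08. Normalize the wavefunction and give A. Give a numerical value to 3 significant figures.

A ≈ 0.188

We need A² ∫|f|² 4πs² ds = 1, taking the integral from 0 to ∞.
Using ∫₀^∞ sⁿ e^(−αs) ds = n!/αⁿ⁺¹, the integral (without the A² prefactor) comes out to π·λ^3.
So A² = (π·λ^3)^(−1).
Substituting λ = 2.08 gives A² = 0.03537, so A = 0.1881.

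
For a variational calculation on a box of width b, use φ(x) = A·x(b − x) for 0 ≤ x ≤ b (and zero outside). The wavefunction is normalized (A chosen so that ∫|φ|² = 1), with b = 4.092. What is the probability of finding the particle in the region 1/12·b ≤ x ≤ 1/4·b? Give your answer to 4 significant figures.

P ≈ 0.09843

|φ|² is the probability density, so P = ∫_{1/12·b}^{1/4·b} |φ|² dx.
With A² fixed by ∫|φ|² = 1, i.e. A² = (b^5/30)^(−1), substitute and integrate.
Let u = x/b; then A² and the length scale cancel, so P = ∫_{1/12}^{1/4} u^2·(1 - u)^2 du ÷ ∫_{0}^{1} u^2·(1 - u)^2 du.
An antiderivative of u^2·(1 - u)^2 is u^3·(6·u^2 - 15·u + 10)/30; evaluating from 1/12 to 1/4 gives ≈ 0.00328093, while the full integral is 1/30.
Taking the ratio, P = 0.098428.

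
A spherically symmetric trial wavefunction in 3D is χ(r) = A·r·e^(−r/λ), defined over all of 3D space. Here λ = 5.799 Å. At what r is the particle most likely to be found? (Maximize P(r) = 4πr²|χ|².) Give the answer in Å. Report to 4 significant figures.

r ≈ 11.60 Å

Differentiate P(r) = 4πr²|χ|² with respect to r and set to zero.
This gives r = 2·λ.
With λ = 5.799, the most probable radial distance is 11.598 Å.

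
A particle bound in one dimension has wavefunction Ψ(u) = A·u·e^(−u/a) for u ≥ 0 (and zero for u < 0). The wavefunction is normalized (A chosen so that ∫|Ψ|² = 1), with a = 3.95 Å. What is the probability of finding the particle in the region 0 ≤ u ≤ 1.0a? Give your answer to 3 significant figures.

P ≈ 0.323

|Ψ|² is the probability density, so P = ∫_{0}^{1.0a} |Ψ|² du.
The normalization integral ∫|Ψ|²du over the whole domain equals a^3/4·A², and A² cancels in the ratio.
In terms of t = u/a (A² and the length scale cancel between numerator and denominator), P = [∫_{0}^{1.0} t^2·e^(-2·t) dt] / [∫_{0}^{∞} t^2·e^(-2·t) dt].
Using ∫ t^2·e^(-2·t) dt = -(2·t^2 + 2·t + 1)·e^(-2·t)/4, the numerator is 1/4 - 5·e^(-2)/4 and the denominator is 1/4.
Evaluating gives P = 0.3233.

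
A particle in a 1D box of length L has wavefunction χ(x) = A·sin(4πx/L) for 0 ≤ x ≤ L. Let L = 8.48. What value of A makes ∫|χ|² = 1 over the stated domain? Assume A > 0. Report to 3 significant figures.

We need A² ∫|f|² dx = 1, taking the integral from 0 to L.
Using sin²θ = (1 − cos 2θ)/2, with χ = A·sin(4πx/L), the integral evaluates to A²·[L/2].
Hence A² = 1/[L/2].
Substituting L = 8.48 gives A² = 0.2358, so A = 0.4856.

A ≈ 0.486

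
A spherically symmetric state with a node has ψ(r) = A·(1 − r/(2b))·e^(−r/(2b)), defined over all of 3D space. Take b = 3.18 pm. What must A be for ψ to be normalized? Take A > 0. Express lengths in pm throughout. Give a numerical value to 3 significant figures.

A ≈ 0.0352 pm^(-3/2)

We need A² ∫|f|² 4πr² dr = 1, taking the integral from 0 to ∞.
∫|ψ|² 4πr² dr = A²·(8·π·b^3).
Hence A² = 1/[8·π·b^3].
With b = 3.18: A² = 0.001237 and A = 0.03518.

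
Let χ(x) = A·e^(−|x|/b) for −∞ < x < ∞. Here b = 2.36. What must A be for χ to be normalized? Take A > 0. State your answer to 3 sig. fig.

Normalization requires ∫|χ|² dx = 1, integrated from −∞ to ∞.
Using ∫₀^∞ xⁿ e^(−αx) dx = n!/αⁿ⁺¹, ∫|χ|² dx = A²·(b).
Substituting b = 2.36 gives A² = 0.4237, so A = 0.6509.

A ≈ 0.651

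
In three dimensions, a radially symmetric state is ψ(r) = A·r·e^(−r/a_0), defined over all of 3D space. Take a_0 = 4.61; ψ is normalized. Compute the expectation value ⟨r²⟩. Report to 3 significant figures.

⟨r²⟩ = ∫ r^2 |ψ|² 4πr² dr over the full domain.
Recall ∫₀^∞ r^m e^(−r/β) dr = m!·β^(m+1), since the A² factors cancel between numerator and denominator, ⟨r²⟩ = 15·a_0^2/2.
Putting a_0 = 4.61 gives 159.4.

⟨r^2⟩ ≈ 159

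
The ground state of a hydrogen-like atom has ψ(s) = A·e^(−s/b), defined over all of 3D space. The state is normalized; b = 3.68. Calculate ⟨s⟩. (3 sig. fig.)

The expectation value is the |ψ|²-weighted average of s: ∫ s|ψ|² 4πs² ds.
Recall ∫₀^∞ s^m e^(−s/β) ds = m!·β^(m+1), since the A² factors cancel between numerator and denominator, ⟨s⟩ = 3·b/2.
With b = 3.68, ⟨s⟩ = 5.520.

⟨s⟩ ≈ 5.52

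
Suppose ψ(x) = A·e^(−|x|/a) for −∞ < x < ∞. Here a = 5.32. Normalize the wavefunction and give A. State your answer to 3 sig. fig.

We need A² ∫|f|² dx = 1, taking the integral from −∞ to ∞.
Using ∫₀^∞ xⁿ e^(−αx) dx = n!/αⁿ⁺¹, carrying out the integral gives A² · a.
Setting this equal to 1 gives A² = 1/(a).
Substituting a = 5.32 gives A² = 0.1880, so A = 0.4336.

A ≈ 0.434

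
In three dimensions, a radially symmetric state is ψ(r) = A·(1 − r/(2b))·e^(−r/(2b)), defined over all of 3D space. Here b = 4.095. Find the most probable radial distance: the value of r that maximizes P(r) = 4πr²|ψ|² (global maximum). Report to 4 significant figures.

Differentiate P(r) = 4πr²|ψ|² with respect to r and set to zero.
This gives r = b·(√(5) + 3).
With b = 4.095, the most probable radial distance is 21.442.

r ≈ 21.44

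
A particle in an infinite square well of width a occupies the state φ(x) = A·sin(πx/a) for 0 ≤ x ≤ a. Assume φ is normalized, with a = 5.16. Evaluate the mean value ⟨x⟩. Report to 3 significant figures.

⟨x⟩ ≈ 2.58

By definition ⟨x⟩ = ∫ x |φ(x)|² dx.
Using sin²θ = (1 − cos 2θ)/2, the ratio of the moment integral to the normalization integral gives ⟨x⟩ = a/2.
With a = 5.16, ⟨x⟩ = 2.580.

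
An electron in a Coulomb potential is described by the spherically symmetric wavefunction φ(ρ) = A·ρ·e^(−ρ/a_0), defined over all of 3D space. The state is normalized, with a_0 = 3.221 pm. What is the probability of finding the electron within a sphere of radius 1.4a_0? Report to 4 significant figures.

Integrate the radial probability density 4πρ²|φ|² over ρ ≤ 1.4a_0.
The full normalization integral is A²·[3·π·a_0^5] = 1, fixing A².
In terms of u = ρ/a_0 (A², 4π and the length scale all cancel between numerator and denominator), P = [∫_{0}^{1.4} u^4·e^(-2·u) du] / [∫_{0}^{∞} u^4·e^(-2·u) du].
An antiderivative of u^4·e^(-2·u) is -(u^4/2 + u^3 + 3·u^2/2 + 3·u/2 + 3/4)·e^(-2·u); evaluating from 0 to 1.4 gives ≈ 0.114243, while the full integral is 3/4.
This evaluates to P = 0.15232.

P ≈ 0.1523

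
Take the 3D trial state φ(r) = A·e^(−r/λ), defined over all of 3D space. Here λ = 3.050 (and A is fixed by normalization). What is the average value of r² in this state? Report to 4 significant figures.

⟨r^2⟩ ≈ 27.91

⟨r²⟩ = ∫ r^2 |φ|² 4πr² dr over the full domain.
With ∫₀^∞ r^4 e^(−αr) dr = 4!/α^5, the ratio of the moment integral to the normalization integral gives ⟨r²⟩ = 3·λ^2.
With λ = 3.050, ⟨r^2⟩ = 27.908.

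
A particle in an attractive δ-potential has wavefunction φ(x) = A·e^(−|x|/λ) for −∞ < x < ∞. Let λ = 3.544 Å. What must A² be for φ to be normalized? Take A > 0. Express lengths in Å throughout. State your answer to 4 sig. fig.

Normalization requires ∫|φ|² dx = 1, integrated from −∞ to ∞.
With φ = A·e^(−|x|/λ), the integral evaluates to A²·[λ].
With λ = 3.544: A² = 0.28217 and A = 0.53119.

A^2 ≈ 0.2822 Å^(-1)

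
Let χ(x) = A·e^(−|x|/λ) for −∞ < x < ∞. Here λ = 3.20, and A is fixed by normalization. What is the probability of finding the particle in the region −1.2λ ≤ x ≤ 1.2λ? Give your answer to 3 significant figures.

P ≈ 0.909

The probability is P = ∫ |χ|² dx over [−1.2λ, 1.2λ].
Since A² = 1/(λ), this is the region integral divided by the full normalization integral.
By symmetry take twice the x ≥ 0 contribution in numerator and denominator; the 2's cancel. Let u = x/λ; then A² and the length scale cancel, so P = ∫_{0}^{1.2} e^(-2·u) du ÷ ∫_{0}^{∞} e^(-2·u) du.
An antiderivative of e^(-2·u) is -e^(-2·u)/2; evaluating from 0 to 1.2 gives 1/2 - e^(-12/5)/2, while the full integral is 1/2.
This works out to P = 0.9093.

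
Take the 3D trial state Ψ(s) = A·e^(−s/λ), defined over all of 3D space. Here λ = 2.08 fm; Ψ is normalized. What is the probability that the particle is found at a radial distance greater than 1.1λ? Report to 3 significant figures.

P ≈ 0.623

With dV = 4πs²ds, the probability is ∫|Ψ|² dV over s > 1.1λ.
Normalization gives A² = 1/(π·λ^3).
Substituting u = s/λ, A², 4π and the length scale all cancel in the ratio: P = ∫_{1.1}^{∞} u^2·e^(-2·u) du / ∫_{0}^{∞} u^2·e^(-2·u) du.
With ∫ u^2·e^(-2·u) du = -(2·u^2 + 2·u + 1)·e^(-2·u)/4 + C, the region integral is 281·e^(-11/5)/200 and the full one is 1/4.
This evaluates to P = 0.6227.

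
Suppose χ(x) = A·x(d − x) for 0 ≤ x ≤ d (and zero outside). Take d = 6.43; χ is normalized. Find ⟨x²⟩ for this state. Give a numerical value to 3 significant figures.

⟨x^2⟩ ≈ 11.8

⟨x²⟩ = ∫ x^2 |χ|² dx over the full domain.
Evaluating both integrals, ⟨x²⟩ = 2·d^2/7.
Putting d = 6.43 gives 11.81.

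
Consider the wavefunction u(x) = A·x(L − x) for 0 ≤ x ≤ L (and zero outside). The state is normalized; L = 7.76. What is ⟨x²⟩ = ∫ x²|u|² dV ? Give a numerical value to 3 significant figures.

⟨x^2⟩ ≈ 17.2

⟨x²⟩ = ∫ x^2 |u|² dx over the full domain.
Expanding the polynomial and integrating term by term, evaluating both integrals, ⟨x²⟩ = 2·L^2/7.
With L = 7.76, ⟨x^2⟩ = 17.21.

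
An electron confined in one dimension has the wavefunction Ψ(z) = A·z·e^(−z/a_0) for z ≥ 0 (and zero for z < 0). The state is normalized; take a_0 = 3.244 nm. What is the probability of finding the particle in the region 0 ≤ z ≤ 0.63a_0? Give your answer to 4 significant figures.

P ≈ 0.1338

|Ψ|² is the probability density, so P = ∫_{0}^{0.63a_0} |Ψ|² dz.
Since A² = 1/(a_0^3/4), this is the region integral divided by the full normalization integral.
Let u = z/a_0; then A² and the length scale cancel, so P = ∫_{0}^{0.63} u^2·e^(-2·u) du ÷ ∫_{0}^{∞} u^2·e^(-2·u) du.
An antiderivative of u^2·e^(-2·u) is -(2·u^2 + 2·u + 1)·e^(-2·u)/4; evaluating from 0 to 0.63 gives ≈ 0.0334443, while the full integral is 1/4.
Taking the ratio, P = 0.13378.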